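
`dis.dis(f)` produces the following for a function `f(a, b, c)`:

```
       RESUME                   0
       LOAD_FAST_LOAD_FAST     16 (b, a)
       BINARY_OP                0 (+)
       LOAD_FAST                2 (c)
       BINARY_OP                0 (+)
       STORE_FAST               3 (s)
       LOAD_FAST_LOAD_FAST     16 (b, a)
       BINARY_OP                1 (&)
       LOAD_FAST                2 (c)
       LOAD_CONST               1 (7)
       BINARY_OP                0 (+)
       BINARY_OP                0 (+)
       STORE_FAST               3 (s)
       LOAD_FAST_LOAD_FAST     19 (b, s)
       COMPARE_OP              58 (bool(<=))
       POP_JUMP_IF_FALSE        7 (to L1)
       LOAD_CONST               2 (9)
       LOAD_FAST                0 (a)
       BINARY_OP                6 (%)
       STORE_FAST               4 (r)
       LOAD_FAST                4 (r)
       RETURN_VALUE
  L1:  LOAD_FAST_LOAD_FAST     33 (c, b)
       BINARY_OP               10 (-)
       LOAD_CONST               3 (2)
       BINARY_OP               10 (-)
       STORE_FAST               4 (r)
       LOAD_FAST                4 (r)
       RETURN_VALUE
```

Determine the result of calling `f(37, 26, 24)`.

9

LOAD_FAST_LOAD_FAST b,a → push 26,37. Stack: [26, 37]
BINARY_OP + → 26 + 37 = 63. Stack: [63]
LOAD_FAST c → push 24. Stack: [63, 24]
BINARY_OP + → 63 + 24 = 87. Stack: [87]
STORE_FAST s → s=87. Stack: []
LOAD_FAST_LOAD_FAST b,a → push 26,37. Stack: [26, 37]
BINARY_OP & → 26 & 37 = 0. Stack: [0]
LOAD_FAST c → push 24. Stack: [0, 24]
LOAD_CONST → push 7. Stack: [0, 24, 7]
BINARY_OP + → 24 + 7 = 31. Stack: [0, 31]
BINARY_OP + → 0 + 31 = 31. Stack: [31]
STORE_FAST s → s=31. Stack: []
LOAD_FAST_LOAD_FAST b,s → push 26,31. Stack: [26, 31]
COMPARE_OP bool(<=) → 26 vs 31 = True. Stack: [True]
POP_JUMP_IF_FALSE → pop True; no jump. Stack: []
LOAD_CONST → push 9. Stack: [9]
LOAD_FAST a → push 37. Stack: [9, 37]
BINARY_OP % → 9 % 37 = 9. Stack: [9]
STORE_FAST r → r=9. Stack: []
LOAD_FAST r → push 9. Stack: [9]
RETURN_VALUE → return 9.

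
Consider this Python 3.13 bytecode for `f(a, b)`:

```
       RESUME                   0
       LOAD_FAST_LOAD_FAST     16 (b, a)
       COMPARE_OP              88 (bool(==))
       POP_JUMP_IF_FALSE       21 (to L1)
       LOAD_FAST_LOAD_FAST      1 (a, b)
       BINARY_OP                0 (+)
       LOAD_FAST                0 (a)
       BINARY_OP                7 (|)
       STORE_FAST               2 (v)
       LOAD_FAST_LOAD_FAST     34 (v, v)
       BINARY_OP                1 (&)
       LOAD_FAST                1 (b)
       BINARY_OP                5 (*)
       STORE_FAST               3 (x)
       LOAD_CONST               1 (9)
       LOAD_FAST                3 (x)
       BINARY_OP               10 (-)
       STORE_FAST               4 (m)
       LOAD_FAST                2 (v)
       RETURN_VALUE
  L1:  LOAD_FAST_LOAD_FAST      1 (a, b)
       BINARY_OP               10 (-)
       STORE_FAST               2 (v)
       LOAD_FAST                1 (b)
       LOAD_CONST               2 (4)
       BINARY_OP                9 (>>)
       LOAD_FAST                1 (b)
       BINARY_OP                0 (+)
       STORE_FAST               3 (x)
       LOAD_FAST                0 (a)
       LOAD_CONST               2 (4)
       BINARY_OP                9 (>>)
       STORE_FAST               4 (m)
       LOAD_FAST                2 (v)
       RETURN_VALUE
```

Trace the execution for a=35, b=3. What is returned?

32

LOAD_FAST_LOAD_FAST b,a → push 3,35. Stack: [3, 35]
COMPARE_OP bool(==) → 3 vs 35 = False. Stack: [False]
POP_JUMP_IF_FALSE → pop False; jump. Stack: []
LOAD_FAST_LOAD_FAST a,b → push 35,3. Stack: [35, 3]
BINARY_OP - → 35 - 3 = 32. Stack: [32]
STORE_FAST v → v=32. Stack: []
LOAD_FAST b → push 3. Stack: [3]
LOAD_CONST → push 4. Stack: [3, 4]
BINARY_OP >> → 3 >> 4 = 0. Stack: [0]
LOAD_FAST b → push 3. Stack: [0, 3]
BINARY_OP + → 0 + 3 = 3. Stack: [3]
STORE_FAST x → x=3. Stack: []
LOAD_FAST a → push 35. Stack: [35]
LOAD_CONST → push 4. Stack: [35, 4]
BINARY_OP >> → 35 >> 4 = 2. Stack: [2]
STORE_FAST m → m=2. Stack: []
LOAD_FAST v → push 32. Stack: [32]
RETURN_VALUE → return 32.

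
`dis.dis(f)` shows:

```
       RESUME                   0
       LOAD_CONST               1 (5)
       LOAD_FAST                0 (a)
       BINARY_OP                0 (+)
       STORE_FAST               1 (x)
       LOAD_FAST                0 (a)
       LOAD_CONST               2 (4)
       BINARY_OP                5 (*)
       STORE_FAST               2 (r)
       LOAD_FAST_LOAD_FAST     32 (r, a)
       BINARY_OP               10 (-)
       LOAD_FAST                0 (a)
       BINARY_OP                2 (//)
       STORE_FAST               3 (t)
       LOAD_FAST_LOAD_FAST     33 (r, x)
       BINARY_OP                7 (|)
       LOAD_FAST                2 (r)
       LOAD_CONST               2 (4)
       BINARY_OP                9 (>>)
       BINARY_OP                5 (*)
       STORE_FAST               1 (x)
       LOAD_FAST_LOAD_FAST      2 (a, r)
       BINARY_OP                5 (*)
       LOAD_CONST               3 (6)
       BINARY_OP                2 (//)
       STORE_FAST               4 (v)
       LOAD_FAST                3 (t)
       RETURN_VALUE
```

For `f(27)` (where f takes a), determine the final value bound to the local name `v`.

486

LOAD_CONST → push 5. Stack: [5]
LOAD_FAST a → push 27. Stack: [5, 27]
BINARY_OP + → 5 + 27 = 32. Stack: [32]
STORE_FAST x → x=32. Stack: []
LOAD_FAST a → push 27. Stack: [27]
LOAD_CONST → push 4. Stack: [27, 4]
BINARY_OP * → 27 * 4 = 108. Stack: [108]
STORE_FAST r → r=108. Stack: []
LOAD_FAST_LOAD_FAST r,a → push 108,27. Stack: [108, 27]
BINARY_OP - → 108 - 27 = 81. Stack: [81]
LOAD_FAST a → push 27. Stack: [81, 27]
BINARY_OP // → 81 // 27 = 3. Stack: [3]
STORE_FAST t → t=3. Stack: []
LOAD_FAST_LOAD_FAST r,x → push 108,32. Stack: [108, 32]
BINARY_OP | → 108 | 32 = 108. Stack: [108]
LOAD_FAST r → push 108. Stack: [108, 108]
LOAD_CONST → push 4. Stack: [108, 108, 4]
BINARY_OP >> → 108 >> 4 = 6. Stack: [108, 6]
BINARY_OP * → 108 * 6 = 648. Stack: [648]
STORE_FAST x → x=648. Stack: []
LOAD_FAST_LOAD_FAST a,r → push 27,108. Stack: [27, 108]
BINARY_OP * → 27 * 108 = 2916. Stack: [2916]
LOAD_CONST → push 6. Stack: [2916, 6]
BINARY_OP // → 2916 // 6 = 486. Stack: [486]
STORE_FAST v → v=486. Stack: []
LOAD_FAST t → push 3. Stack: [3]
RETURN_VALUE → return 3.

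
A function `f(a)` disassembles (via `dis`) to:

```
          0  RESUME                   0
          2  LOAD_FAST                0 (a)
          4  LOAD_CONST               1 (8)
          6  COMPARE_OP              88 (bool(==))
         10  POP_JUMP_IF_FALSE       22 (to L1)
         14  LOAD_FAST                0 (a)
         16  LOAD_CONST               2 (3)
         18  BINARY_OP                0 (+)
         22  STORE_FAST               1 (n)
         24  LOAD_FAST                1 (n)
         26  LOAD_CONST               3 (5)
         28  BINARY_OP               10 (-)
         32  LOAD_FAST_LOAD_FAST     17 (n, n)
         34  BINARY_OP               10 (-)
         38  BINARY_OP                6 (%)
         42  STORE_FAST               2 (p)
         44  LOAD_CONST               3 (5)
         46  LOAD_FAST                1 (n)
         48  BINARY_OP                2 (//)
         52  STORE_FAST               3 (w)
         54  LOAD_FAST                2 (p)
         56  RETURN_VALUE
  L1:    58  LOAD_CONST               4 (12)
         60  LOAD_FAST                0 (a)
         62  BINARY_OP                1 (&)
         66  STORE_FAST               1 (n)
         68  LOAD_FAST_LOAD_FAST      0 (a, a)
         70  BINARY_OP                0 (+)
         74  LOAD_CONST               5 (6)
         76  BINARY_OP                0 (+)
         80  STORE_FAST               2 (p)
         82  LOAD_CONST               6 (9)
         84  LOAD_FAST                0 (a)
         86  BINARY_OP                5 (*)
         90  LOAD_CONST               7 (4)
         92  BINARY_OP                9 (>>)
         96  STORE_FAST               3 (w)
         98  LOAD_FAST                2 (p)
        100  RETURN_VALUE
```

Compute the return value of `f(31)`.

LOAD_FAST a → push 31. Stack: [31]
LOAD_CONST → push 8. Stack: [31, 8]
COMPARE_OP bool(==) → 31 vs 8 = False. Stack: [False]
POP_JUMP_IF_FALSE → pop False; jump. Stack: []
LOAD_CONST → push 12. Stack: [12]
LOAD_FAST a → push 31. Stack: [12, 31]
BINARY_OP & → 12 & 31 = 12. Stack: [12]
STORE_FAST n → n=12. Stack: []
LOAD_FAST_LOAD_FAST a,a → push 31,31. Stack: [31, 31]
BINARY_OP + → 31 + 31 = 62. Stack: [62]
LOAD_CONST → push 6. Stack: [62, 6]
BINARY_OP + → 62 + 6 = 68. Stack: [68]
STORE_FAST p → p=68. Stack: []
LOAD_CONST → push 9. Stack: [9]
LOAD_FAST a → push 31. Stack: [9, 31]
BINARY_OP * → 9 * 31 = 279. Stack: [279]
LOAD_CONST → push 4. Stack: [279, 4]
BINARY_OP >> → 279 >> 4 = 17. Stack: [17]
STORE_FAST w → w=17. Stack: []
LOAD_FAST p → push 68. Stack: [68]
RETURN_VALUE → return 68.

68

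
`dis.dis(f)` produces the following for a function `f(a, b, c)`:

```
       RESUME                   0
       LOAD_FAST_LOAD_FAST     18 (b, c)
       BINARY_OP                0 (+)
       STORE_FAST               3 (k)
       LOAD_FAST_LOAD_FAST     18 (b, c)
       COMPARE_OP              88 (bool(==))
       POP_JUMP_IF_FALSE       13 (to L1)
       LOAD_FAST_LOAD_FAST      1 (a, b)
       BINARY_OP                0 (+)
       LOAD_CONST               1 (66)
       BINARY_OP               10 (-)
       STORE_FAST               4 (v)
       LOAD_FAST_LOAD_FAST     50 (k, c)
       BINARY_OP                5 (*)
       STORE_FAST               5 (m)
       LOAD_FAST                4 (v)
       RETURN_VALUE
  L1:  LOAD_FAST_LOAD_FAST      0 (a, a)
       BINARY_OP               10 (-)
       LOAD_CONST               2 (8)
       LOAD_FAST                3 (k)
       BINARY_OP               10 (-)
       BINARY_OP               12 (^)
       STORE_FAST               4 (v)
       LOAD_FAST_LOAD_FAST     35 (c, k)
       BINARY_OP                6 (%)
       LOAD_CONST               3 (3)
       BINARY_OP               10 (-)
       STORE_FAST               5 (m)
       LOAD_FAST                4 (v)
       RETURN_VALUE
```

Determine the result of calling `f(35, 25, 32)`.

LOAD_FAST_LOAD_FAST b,c → push 25,32. Stack: [25, 32]
BINARY_OP + → 25 + 32 = 57. Stack: [57]
STORE_FAST k → k=57. Stack: []
LOAD_FAST_LOAD_FAST b,c → push 25,32. Stack: [25, 32]
COMPARE_OP bool(==) → 25 vs 32 = False. Stack: [False]
POP_JUMP_IF_FALSE → pop False; jump. Stack: []
LOAD_FAST_LOAD_FAST a,a → push 35,35. Stack: [35, 35]
BINARY_OP - → 35 - 35 = 0. Stack: [0]
LOAD_CONST → push 8. Stack: [0, 8]
LOAD_FAST k → push 57. Stack: [0, 8, 57]
BINARY_OP - → 8 - 57 = -49. Stack: [0, -49]
BINARY_OP ^ → 0 ^ -49 = -49. Stack: [-49]
STORE_FAST v → v=-49. Stack: []
LOAD_FAST_LOAD_FAST c,k → push 32,57. Stack: [32, 57]
BINARY_OP % → 32 % 57 = 32. Stack: [32]
LOAD_CONST → push 3. Stack: [32, 3]
BINARY_OP - → 32 - 3 = 29. Stack: [29]
STORE_FAST m → m=29. Stack: []
LOAD_FAST v → push -49. Stack: [-49]
RETURN_VALUE → return -49.

-49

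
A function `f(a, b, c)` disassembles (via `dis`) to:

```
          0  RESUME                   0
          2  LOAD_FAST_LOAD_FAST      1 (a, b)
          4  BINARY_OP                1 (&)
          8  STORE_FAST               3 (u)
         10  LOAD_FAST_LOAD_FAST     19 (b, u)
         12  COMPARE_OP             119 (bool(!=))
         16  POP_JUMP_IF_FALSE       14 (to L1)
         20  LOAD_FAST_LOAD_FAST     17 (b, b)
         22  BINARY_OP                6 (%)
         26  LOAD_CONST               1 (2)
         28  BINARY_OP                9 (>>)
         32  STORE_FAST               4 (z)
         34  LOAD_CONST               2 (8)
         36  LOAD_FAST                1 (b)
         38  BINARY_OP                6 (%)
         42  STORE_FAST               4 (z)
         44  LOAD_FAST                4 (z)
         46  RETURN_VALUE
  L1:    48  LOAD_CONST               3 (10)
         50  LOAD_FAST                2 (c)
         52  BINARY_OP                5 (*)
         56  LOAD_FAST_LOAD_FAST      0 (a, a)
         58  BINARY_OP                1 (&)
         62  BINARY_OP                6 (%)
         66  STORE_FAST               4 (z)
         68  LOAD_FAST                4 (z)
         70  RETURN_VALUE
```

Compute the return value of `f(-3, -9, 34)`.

LOAD_FAST_LOAD_FAST a,b → push -3,-9. Stack: [-3, -9]
BINARY_OP & → -3 & -9 = -11. Stack: [-11]
STORE_FAST u → u=-11. Stack: []
LOAD_FAST_LOAD_FAST b,u → push -9,-11. Stack: [-9, -11]
COMPARE_OP bool(!=) → -9 vs -11 = True. Stack: [True]
POP_JUMP_IF_FALSE → pop True; no jump. Stack: []
LOAD_FAST_LOAD_FAST b,b → push -9,-9. Stack: [-9, -9]
BINARY_OP % → -9 % -9 = 0. Stack: [0]
LOAD_CONST → push 2. Stack: [0, 2]
BINARY_OP >> → 0 >> 2 = 0. Stack: [0]
STORE_FAST z → z=0. Stack: []
LOAD_CONST → push 8. Stack: [8]
LOAD_FAST b → push -9. Stack: [8, -9]
BINARY_OP % → 8 % -9 = -1. Stack: [-1]
STORE_FAST z → z=-1. Stack: []
LOAD_FAST z → push -1. Stack: [-1]
RETURN_VALUE → return -1.

-1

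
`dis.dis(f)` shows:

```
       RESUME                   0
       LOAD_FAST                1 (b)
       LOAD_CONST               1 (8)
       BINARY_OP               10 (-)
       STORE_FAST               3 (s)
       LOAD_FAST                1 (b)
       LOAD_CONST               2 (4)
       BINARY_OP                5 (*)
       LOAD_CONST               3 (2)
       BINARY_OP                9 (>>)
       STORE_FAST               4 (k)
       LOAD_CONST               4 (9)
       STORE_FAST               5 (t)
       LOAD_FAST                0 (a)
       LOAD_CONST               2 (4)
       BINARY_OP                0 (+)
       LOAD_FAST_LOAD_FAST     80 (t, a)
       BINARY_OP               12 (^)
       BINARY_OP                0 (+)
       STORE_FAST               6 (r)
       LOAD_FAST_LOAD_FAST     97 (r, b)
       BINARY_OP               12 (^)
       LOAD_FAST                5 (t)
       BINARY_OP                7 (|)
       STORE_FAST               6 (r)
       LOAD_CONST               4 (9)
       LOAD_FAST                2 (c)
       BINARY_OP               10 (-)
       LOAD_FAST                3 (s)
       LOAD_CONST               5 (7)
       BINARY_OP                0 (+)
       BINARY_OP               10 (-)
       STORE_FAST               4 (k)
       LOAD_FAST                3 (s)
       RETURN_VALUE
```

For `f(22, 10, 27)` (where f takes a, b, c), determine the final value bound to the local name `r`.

59

LOAD_FAST b → push 10. Stack: [10]
LOAD_CONST → push 8. Stack: [10, 8]
BINARY_OP - → 10 - 8 = 2. Stack: [2]
STORE_FAST s → s=2. Stack: []
LOAD_FAST b → push 10. Stack: [10]
LOAD_CONST → push 4. Stack: [10, 4]
BINARY_OP * → 10 * 4 = 40. Stack: [40]
LOAD_CONST → push 2. Stack: [40, 2]
BINARY_OP >> → 40 >> 2 = 10. Stack: [10]
STORE_FAST k → k=10. Stack: []
LOAD_CONST → push 9. Stack: [9]
STORE_FAST t → t=9. Stack: []
LOAD_FAST a → push 22. Stack: [22]
LOAD_CONST → push 4. Stack: [22, 4]
BINARY_OP + → 22 + 4 = 26. Stack: [26]
LOAD_FAST_LOAD_FAST t,a → push 9,22. Stack: [26, 9, 22]
BINARY_OP ^ → 9 ^ 22 = 31. Stack: [26, 31]
BINARY_OP + → 26 + 31 = 57. Stack: [57]
STORE_FAST r → r=57. Stack: []
LOAD_FAST_LOAD_FAST r,b → push 57,10. Stack: [57, 10]
BINARY_OP ^ → 57 ^ 10 = 51. Stack: [51]
LOAD_FAST t → push 9. Stack: [51, 9]
BINARY_OP | → 51 | 9 = 59. Stack: [59]
STORE_FAST r → r=59. Stack: []
LOAD_CONST → push 9. Stack: [9]
LOAD_FAST c → push 27. Stack: [9, 27]
BINARY_OP - → 9 - 27 = -18. Stack: [-18]
LOAD_FAST s → push 2. Stack: [-18, 2]
LOAD_CONST → push 7. Stack: [-18, 2, 7]
BINARY_OP + → 2 + 7 = 9. Stack: [-18, 9]
BINARY_OP - → -18 - 9 = -27. Stack: [-27]
STORE_FAST k → k=-27. Stack: []
LOAD_FAST s → push 2. Stack: [2]
RETURN_VALUE → return 2.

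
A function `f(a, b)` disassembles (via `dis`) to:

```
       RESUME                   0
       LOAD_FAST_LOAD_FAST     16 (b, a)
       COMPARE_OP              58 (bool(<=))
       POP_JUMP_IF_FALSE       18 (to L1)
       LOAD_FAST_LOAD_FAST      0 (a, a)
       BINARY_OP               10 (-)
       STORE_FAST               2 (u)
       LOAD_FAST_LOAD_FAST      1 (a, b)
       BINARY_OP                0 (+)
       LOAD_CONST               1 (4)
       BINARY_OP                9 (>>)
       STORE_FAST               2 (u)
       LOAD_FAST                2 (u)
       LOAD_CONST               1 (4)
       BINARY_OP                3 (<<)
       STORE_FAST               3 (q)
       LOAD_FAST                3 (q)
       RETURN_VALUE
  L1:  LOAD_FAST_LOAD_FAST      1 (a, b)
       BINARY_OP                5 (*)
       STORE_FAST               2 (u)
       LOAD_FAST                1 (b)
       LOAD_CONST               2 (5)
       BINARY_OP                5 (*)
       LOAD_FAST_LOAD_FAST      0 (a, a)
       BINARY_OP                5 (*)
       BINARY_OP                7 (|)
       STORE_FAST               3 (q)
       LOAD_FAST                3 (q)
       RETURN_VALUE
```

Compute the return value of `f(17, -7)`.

LOAD_FAST_LOAD_FAST b,a → push -7,17. Stack: [-7, 17]
COMPARE_OP bool(<=) → -7 vs 17 = True. Stack: [True]
POP_JUMP_IF_FALSE → pop True; no jump. Stack: []
LOAD_FAST_LOAD_FAST a,a → push 17,17. Stack: [17, 17]
BINARY_OP - → 17 - 17 = 0. Stack: [0]
STORE_FAST u → u=0. Stack: []
LOAD_FAST_LOAD_FAST a,b → push 17,-7. Stack: [17, -7]
BINARY_OP + → 17 + -7 = 10. Stack: [10]
LOAD_CONST → push 4. Stack: [10, 4]
BINARY_OP >> → 10 >> 4 = 0. Stack: [0]
STORE_FAST u → u=0. Stack: []
LOAD_FAST u → push 0. Stack: [0]
LOAD_CONST → push 4. Stack: [0, 4]
BINARY_OP << → 0 << 4 = 0. Stack: [0]
STORE_FAST q → q=0. Stack: []
LOAD_FAST q → push 0. Stack: [0]
RETURN_VALUE → return 0.

0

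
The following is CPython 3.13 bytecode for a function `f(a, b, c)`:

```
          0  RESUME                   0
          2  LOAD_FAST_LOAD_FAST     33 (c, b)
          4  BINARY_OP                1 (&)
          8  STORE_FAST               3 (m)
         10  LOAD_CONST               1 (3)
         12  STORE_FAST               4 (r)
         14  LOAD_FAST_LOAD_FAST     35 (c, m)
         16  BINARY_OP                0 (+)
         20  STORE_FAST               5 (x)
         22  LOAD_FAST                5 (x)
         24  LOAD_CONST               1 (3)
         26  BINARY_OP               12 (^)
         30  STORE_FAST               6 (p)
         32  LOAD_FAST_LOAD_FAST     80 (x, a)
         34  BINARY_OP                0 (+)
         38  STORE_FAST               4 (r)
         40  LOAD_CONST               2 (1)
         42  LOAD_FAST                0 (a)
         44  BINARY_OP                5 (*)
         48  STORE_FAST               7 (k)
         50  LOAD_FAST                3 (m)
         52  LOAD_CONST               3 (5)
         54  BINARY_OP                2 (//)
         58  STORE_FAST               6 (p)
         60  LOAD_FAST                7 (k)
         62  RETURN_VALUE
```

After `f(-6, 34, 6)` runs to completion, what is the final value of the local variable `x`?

8

LOAD_FAST_LOAD_FAST c,b → push 6,34. Stack: [6, 34]
BINARY_OP & → 6 & 34 = 2. Stack: [2]
STORE_FAST m → m=2. Stack: []
LOAD_CONST → push 3. Stack: [3]
STORE_FAST r → r=3. Stack: []
LOAD_FAST_LOAD_FAST c,m → push 6,2. Stack: [6, 2]
BINARY_OP + → 6 + 2 = 8. Stack: [8]
STORE_FAST x → x=8. Stack: []
LOAD_FAST x → push 8. Stack: [8]
LOAD_CONST → push 3. Stack: [8, 3]
BINARY_OP ^ → 8 ^ 3 = 11. Stack: [11]
STORE_FAST p → p=11. Stack: []
LOAD_FAST_LOAD_FAST x,a → push 8,-6. Stack: [8, -6]
BINARY_OP + → 8 + -6 = 2. Stack: [2]
STORE_FAST r → r=2. Stack: []
LOAD_CONST → push 1. Stack: [1]
LOAD_FAST a → push -6. Stack: [1, -6]
BINARY_OP * → 1 * -6 = -6. Stack: [-6]
STORE_FAST k → k=-6. Stack: []
LOAD_FAST m → push 2. Stack: [2]
LOAD_CONST → push 5. Stack: [2, 5]
BINARY_OP // → 2 // 5 = 0. Stack: [0]
STORE_FAST p → p=0. Stack: []
LOAD_FAST k → push -6. Stack: [-6]
RETURN_VALUE → return -6.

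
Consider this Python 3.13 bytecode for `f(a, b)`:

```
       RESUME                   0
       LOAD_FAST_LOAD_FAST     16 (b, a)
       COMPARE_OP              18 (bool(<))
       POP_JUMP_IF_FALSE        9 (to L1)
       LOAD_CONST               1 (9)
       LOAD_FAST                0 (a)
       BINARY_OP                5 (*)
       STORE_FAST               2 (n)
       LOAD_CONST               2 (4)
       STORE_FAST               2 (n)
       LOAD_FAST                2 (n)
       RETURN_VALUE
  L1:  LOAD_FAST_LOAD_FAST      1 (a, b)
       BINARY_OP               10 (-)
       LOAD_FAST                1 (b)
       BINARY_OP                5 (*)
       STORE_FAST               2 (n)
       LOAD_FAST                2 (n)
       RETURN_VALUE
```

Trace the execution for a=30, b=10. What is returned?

LOAD_FAST_LOAD_FAST b,a → push 10,30. Stack: [10, 30]
COMPARE_OP bool(<) → 10 vs 30 = True. Stack: [True]
POP_JUMP_IF_FALSE → pop True; no jump. Stack: []
LOAD_CONST → push 9. Stack: [9]
LOAD_FAST a → push 30. Stack: [9, 30]
BINARY_OP * → 9 * 30 = 270. Stack: [270]
STORE_FAST n → n=270. Stack: []
LOAD_CONST → push 4. Stack: [4]
STORE_FAST n → n=4. Stack: []
LOAD_FAST n → push 4. Stack: [4]
RETURN_VALUE → return 4.

4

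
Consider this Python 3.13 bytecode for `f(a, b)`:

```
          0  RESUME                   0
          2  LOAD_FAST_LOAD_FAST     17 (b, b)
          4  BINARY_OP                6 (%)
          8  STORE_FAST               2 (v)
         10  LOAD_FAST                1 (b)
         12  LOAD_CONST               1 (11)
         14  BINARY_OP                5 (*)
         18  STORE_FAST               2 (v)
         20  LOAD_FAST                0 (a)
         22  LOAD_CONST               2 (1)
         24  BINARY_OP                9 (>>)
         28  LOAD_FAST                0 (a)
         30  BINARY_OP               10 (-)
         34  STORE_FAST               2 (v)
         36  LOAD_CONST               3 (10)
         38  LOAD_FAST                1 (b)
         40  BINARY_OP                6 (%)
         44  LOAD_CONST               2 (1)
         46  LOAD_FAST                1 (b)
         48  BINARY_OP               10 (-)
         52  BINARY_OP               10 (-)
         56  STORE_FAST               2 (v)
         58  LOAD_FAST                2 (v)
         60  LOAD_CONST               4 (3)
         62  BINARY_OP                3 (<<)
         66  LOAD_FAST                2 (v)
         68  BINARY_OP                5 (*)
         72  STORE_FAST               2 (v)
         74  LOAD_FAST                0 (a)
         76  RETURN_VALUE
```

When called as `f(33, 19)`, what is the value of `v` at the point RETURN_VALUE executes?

LOAD_FAST_LOAD_FAST b,b → push 19,19. Stack: [19, 19]
BINARY_OP % → 19 % 19 = 0. Stack: [0]
STORE_FAST v → v=0. Stack: []
LOAD_FAST b → push 19. Stack: [19]
LOAD_CONST → push 11. Stack: [19, 11]
BINARY_OP * → 19 * 11 = 209. Stack: [209]
STORE_FAST v → v=209. Stack: []
LOAD_FAST a → push 33. Stack: [33]
LOAD_CONST → push 1. Stack: [33, 1]
BINARY_OP >> → 33 >> 1 = 16. Stack: [16]
LOAD_FAST a → push 33. Stack: [16, 33]
BINARY_OP - → 16 - 33 = -17. Stack: [-17]
STORE_FAST v → v=-17. Stack: []
LOAD_CONST → push 10. Stack: [10]
LOAD_FAST b → push 19. Stack: [10, 19]
BINARY_OP % → 10 % 19 = 10. Stack: [10]
LOAD_CONST → push 1. Stack: [10, 1]
LOAD_FAST b → push 19. Stack: [10, 1, 19]
BINARY_OP - → 1 - 19 = -18. Stack: [10, -18]
BINARY_OP - → 10 - -18 = 28. Stack: [28]
STORE_FAST v → v=28. Stack: []
LOAD_FAST v → push 28. Stack: [28]
LOAD_CONST → push 3. Stack: [28, 3]
BINARY_OP << → 28 << 3 = 224. Stack: [224]
LOAD_FAST v → push 28. Stack: [224, 28]
BINARY_OP * → 224 * 28 = 6272. Stack: [6272]
STORE_FAST v → v=6272. Stack: []
LOAD_FAST a → push 33. Stack: [33]
RETURN_VALUE → return 33.

6272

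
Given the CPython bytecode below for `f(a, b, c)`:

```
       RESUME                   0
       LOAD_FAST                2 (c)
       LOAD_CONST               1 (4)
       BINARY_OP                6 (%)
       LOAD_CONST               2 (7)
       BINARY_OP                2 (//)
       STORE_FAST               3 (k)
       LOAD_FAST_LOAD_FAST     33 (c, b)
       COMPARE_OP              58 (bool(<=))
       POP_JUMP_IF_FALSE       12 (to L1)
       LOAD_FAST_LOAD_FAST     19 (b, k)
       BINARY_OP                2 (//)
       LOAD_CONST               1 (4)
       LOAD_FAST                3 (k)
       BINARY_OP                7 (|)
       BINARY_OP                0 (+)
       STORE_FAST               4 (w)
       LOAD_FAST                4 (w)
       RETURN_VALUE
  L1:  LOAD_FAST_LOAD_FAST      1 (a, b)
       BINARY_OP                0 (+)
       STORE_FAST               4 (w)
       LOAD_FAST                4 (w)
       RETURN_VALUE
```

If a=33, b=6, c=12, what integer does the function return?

LOAD_FAST c → push 12. Stack: [12]
LOAD_CONST → push 4. Stack: [12, 4]
BINARY_OP % → 12 % 4 = 0. Stack: [0]
LOAD_CONST → push 7. Stack: [0, 7]
BINARY_OP // → 0 // 7 = 0. Stack: [0]
STORE_FAST k → k=0. Stack: []
LOAD_FAST_LOAD_FAST c,b → push 12,6. Stack: [12, 6]
COMPARE_OP bool(<=) → 12 vs 6 = False. Stack: [False]
POP_JUMP_IF_FALSE → pop False; jump. Stack: []
LOAD_FAST_LOAD_FAST a,b → push 33,6. Stack: [33, 6]
BINARY_OP + → 33 + 6 = 39. Stack: [39]
STORE_FAST w → w=39. Stack: []
LOAD_FAST w → push 39. Stack: [39]
RETURN_VALUE → return 39.

39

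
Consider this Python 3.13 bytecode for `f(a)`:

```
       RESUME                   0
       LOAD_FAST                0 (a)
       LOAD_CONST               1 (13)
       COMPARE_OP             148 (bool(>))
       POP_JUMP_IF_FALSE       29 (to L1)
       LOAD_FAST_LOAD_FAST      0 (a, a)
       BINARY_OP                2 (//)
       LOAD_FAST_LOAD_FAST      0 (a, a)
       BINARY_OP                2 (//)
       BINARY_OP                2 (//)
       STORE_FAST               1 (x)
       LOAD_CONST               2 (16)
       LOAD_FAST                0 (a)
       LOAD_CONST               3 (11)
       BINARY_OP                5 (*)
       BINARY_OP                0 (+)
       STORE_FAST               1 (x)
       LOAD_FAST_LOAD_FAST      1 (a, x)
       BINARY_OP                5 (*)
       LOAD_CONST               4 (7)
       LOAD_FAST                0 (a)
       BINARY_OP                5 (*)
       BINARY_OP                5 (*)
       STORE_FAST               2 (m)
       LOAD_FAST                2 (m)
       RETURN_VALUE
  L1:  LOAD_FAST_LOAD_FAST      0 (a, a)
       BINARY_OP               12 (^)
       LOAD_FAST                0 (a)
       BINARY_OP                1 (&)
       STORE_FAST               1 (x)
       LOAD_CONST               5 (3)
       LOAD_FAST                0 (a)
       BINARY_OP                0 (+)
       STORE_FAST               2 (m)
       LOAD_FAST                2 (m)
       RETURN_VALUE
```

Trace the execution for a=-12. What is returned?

-9

LOAD_FAST a → push -12. Stack: [-12]
LOAD_CONST → push 13. Stack: [-12, 13]
COMPARE_OP bool(>) → -12 vs 13 = False. Stack: [False]
POP_JUMP_IF_FALSE → pop False; jump. Stack: []
LOAD_FAST_LOAD_FAST a,a → push -12,-12. Stack: [-12, -12]
BINARY_OP ^ → -12 ^ -12 = 0. Stack: [0]
LOAD_FAST a → push -12. Stack: [0, -12]
BINARY_OP & → 0 & -12 = 0. Stack: [0]
STORE_FAST x → x=0. Stack: []
LOAD_CONST → push 3. Stack: [3]
LOAD_FAST a → push -12. Stack: [3, -12]
BINARY_OP + → 3 + -12 = -9. Stack: [-9]
STORE_FAST m → m=-9. Stack: []
LOAD_FAST m → push -9. Stack: [-9]
RETURN_VALUE → return -9.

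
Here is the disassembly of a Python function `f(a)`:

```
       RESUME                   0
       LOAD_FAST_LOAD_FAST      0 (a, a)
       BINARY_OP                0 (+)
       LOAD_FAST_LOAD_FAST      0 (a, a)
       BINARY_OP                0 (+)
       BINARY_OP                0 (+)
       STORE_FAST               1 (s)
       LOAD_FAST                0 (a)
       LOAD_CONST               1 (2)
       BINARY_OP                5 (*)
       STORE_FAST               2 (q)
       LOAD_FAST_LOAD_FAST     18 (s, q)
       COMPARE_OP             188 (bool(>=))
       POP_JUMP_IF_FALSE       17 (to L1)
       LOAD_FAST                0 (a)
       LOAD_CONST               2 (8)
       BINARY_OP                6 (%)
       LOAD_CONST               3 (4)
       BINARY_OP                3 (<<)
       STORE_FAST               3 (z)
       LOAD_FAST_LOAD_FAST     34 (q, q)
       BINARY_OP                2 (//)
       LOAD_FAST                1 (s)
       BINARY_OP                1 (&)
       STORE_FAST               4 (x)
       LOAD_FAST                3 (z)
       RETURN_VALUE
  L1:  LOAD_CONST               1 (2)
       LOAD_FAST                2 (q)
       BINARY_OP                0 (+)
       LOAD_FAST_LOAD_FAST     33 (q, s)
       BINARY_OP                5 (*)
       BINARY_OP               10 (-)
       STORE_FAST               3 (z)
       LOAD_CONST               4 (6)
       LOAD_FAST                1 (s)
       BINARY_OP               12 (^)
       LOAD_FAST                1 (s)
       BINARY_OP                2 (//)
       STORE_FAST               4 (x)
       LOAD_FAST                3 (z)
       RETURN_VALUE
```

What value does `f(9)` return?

16

LOAD_FAST_LOAD_FAST a,a → push 9,9. Stack: [9, 9]
BINARY_OP + → 9 + 9 = 18. Stack: [18]
LOAD_FAST_LOAD_FAST a,a → push 9,9. Stack: [18, 9, 9]
BINARY_OP + → 9 + 9 = 18. Stack: [18, 18]
BINARY_OP + → 18 + 18 = 36. Stack: [36]
STORE_FAST s → s=36. Stack: []
LOAD_FAST a → push 9. Stack: [9]
LOAD_CONST → push 2. Stack: [9, 2]
BINARY_OP * → 9 * 2 = 18. Stack: [18]
STORE_FAST q → q=18. Stack: []
LOAD_FAST_LOAD_FAST s,q → push 36,18. Stack: [36, 18]
COMPARE_OP bool(>=) → 36 vs 18 = True. Stack: [True]
POP_JUMP_IF_FALSE → pop True; no jump. Stack: []
LOAD_FAST a → push 9. Stack: [9]
LOAD_CONST → push 8. Stack: [9, 8]
BINARY_OP % → 9 % 8 = 1. Stack: [1]
LOAD_CONST → push 4. Stack: [1, 4]
BINARY_OP << → 1 << 4 = 16. Stack: [16]
STORE_FAST z → z=16. Stack: []
LOAD_FAST_LOAD_FAST q,q → push 18,18. Stack: [18, 18]
BINARY_OP // → 18 // 18 = 1. Stack: [1]
LOAD_FAST s → push 36. Stack: [1, 36]
BINARY_OP & → 1 & 36 = 0. Stack: [0]
STORE_FAST x → x=0. Stack: []
LOAD_FAST z → push 16. Stack: [16]
RETURN_VALUE → return 16.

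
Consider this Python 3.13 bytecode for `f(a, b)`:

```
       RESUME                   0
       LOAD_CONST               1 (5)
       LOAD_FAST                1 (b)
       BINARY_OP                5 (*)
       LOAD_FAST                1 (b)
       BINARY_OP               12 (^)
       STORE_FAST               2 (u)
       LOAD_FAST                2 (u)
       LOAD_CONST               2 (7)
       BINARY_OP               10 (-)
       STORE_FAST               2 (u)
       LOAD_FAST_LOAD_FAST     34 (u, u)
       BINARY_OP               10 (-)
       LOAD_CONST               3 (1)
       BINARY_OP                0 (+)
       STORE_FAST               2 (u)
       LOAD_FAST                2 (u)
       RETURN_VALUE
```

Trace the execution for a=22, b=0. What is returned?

LOAD_CONST → push 5. Stack: [5]
LOAD_FAST b → push 0. Stack: [5, 0]
BINARY_OP * → 5 * 0 = 0. Stack: [0]
LOAD_FAST b → push 0. Stack: [0, 0]
BINARY_OP ^ → 0 ^ 0 = 0. Stack: [0]
STORE_FAST u → u=0. Stack: []
LOAD_FAST u → push 0. Stack: [0]
LOAD_CONST → push 7. Stack: [0, 7]
BINARY_OP - → 0 - 7 = -7. Stack: [-7]
STORE_FAST u → u=-7. Stack: []
LOAD_FAST_LOAD_FAST u,u → push -7,-7. Stack: [-7, -7]
BINARY_OP - → -7 - -7 = 0. Stack: [0]
LOAD_CONST → push 1. Stack: [0, 1]
BINARY_OP + → 0 + 1 = 1. Stack: [1]
STORE_FAST u → u=1. Stack: []
LOAD_FAST u → push 1. Stack: [1]
RETURN_VALUE → return 1.

1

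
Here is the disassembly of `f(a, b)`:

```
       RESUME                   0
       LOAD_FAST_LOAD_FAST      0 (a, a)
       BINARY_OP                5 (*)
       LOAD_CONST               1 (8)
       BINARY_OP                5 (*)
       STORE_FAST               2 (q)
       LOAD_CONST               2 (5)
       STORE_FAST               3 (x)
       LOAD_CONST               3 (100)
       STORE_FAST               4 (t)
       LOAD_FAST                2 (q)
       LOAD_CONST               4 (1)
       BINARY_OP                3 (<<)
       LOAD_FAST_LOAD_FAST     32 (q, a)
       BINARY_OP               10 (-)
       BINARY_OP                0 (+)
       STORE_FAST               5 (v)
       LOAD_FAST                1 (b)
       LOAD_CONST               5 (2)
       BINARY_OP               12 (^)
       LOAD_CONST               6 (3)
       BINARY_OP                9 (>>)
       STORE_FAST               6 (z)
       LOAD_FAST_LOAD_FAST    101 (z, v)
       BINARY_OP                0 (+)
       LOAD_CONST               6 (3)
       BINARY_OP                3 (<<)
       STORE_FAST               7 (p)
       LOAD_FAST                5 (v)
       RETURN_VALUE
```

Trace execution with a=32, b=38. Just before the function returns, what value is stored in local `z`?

4

LOAD_FAST_LOAD_FAST a,a → push 32,32. Stack: [32, 32]
BINARY_OP * → 32 * 32 = 1024. Stack: [1024]
LOAD_CONST → push 8. Stack: [1024, 8]
BINARY_OP * → 1024 * 8 = 8192. Stack: [8192]
STORE_FAST q → q=8192. Stack: []
LOAD_CONST → push 5. Stack: [5]
STORE_FAST x → x=5. Stack: []
LOAD_CONST → push 100. Stack: [100]
STORE_FAST t → t=100. Stack: []
LOAD_FAST q → push 8192. Stack: [8192]
LOAD_CONST → push 1. Stack: [8192, 1]
BINARY_OP << → 8192 << 1 = 16384. Stack: [16384]
LOAD_FAST_LOAD_FAST q,a → push 8192,32. Stack: [16384, 8192, 32]
BINARY_OP - → 8192 - 32 = 8160. Stack: [16384, 8160]
BINARY_OP + → 16384 + 8160 = 24544. Stack: [24544]
STORE_FAST v → v=24544. Stack: []
LOAD_FAST b → push 38. Stack: [38]
LOAD_CONST → push 2. Stack: [38, 2]
BINARY_OP ^ → 38 ^ 2 = 36. Stack: [36]
LOAD_CONST → push 3. Stack: [36, 3]
BINARY_OP >> → 36 >> 3 = 4. Stack: [4]
STORE_FAST z → z=4. Stack: []
LOAD_FAST_LOAD_FAST z,v → push 4,24544. Stack: [4, 24544]
BINARY_OP + → 4 + 24544 = 24548. Stack: [24548]
LOAD_CONST → push 3. Stack: [24548, 3]
BINARY_OP << → 24548 << 3 = 196384. Stack: [196384]
STORE_FAST p → p=196384. Stack: []
LOAD_FAST v → push 24544. Stack: [24544]
RETURN_VALUE → return 24544.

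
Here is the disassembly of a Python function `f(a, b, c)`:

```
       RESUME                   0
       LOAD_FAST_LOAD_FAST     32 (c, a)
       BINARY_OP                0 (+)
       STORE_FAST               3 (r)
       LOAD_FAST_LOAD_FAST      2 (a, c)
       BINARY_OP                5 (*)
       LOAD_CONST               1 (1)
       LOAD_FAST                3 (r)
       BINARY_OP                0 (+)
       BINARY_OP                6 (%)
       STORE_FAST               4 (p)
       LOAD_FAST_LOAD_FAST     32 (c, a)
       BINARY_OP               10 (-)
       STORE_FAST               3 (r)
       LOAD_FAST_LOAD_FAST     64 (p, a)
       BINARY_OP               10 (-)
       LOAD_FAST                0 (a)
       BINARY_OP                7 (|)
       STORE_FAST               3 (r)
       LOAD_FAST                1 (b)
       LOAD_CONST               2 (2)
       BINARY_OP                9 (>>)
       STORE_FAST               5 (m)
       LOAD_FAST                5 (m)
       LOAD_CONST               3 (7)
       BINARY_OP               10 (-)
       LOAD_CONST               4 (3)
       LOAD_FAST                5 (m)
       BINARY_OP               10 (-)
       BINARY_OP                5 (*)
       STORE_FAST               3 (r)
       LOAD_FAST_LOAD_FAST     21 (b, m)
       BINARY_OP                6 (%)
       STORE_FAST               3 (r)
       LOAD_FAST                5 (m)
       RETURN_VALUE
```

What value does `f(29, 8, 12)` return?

LOAD_FAST_LOAD_FAST c,a → push 12,29. Stack: [12, 29]
BINARY_OP + → 12 + 29 = 41. Stack: [41]
STORE_FAST r → r=41. Stack: []
LOAD_FAST_LOAD_FAST a,c → push 29,12. Stack: [29, 12]
BINARY_OP * → 29 * 12 = 348. Stack: [348]
LOAD_CONST → push 1. Stack: [348, 1]
LOAD_FAST r → push 41. Stack: [348, 1, 41]
BINARY_OP + → 1 + 41 = 42. Stack: [348, 42]
BINARY_OP % → 348 % 42 = 12. Stack: [12]
STORE_FAST p → p=12. Stack: []
LOAD_FAST_LOAD_FAST c,a → push 12,29. Stack: [12, 29]
BINARY_OP - → 12 - 29 = -17. Stack: [-17]
STORE_FAST r → r=-17. Stack: []
LOAD_FAST_LOAD_FAST p,a → push 12,29. Stack: [12, 29]
BINARY_OP - → 12 - 29 = -17. Stack: [-17]
LOAD_FAST a → push 29. Stack: [-17, 29]
BINARY_OP | → -17 | 29 = -1. Stack: [-1]
STORE_FAST r → r=-1. Stack: []
LOAD_FAST b → push 8. Stack: [8]
LOAD_CONST → push 2. Stack: [8, 2]
BINARY_OP >> → 8 >> 2 = 2. Stack: [2]
STORE_FAST m → m=2. Stack: []
LOAD_FAST m → push 2. Stack: [2]
LOAD_CONST → push 7. Stack: [2, 7]
BINARY_OP - → 2 - 7 = -5. Stack: [-5]
LOAD_CONST → push 3. Stack: [-5, 3]
LOAD_FAST m → push 2. Stack: [-5, 3, 2]
BINARY_OP - → 3 - 2 = 1. Stack: [-5, 1]
BINARY_OP * → -5 * 1 = -5. Stack: [-5]
STORE_FAST r → r=-5. Stack: []
LOAD_FAST_LOAD_FAST b,m → push 8,2. Stack: [8, 2]
BINARY_OP % → 8 % 2 = 0. Stack: [0]
STORE_FAST r → r=0. Stack: []
LOAD_FAST m → push 2. Stack: [2]
RETURN_VALUE → return 2.

2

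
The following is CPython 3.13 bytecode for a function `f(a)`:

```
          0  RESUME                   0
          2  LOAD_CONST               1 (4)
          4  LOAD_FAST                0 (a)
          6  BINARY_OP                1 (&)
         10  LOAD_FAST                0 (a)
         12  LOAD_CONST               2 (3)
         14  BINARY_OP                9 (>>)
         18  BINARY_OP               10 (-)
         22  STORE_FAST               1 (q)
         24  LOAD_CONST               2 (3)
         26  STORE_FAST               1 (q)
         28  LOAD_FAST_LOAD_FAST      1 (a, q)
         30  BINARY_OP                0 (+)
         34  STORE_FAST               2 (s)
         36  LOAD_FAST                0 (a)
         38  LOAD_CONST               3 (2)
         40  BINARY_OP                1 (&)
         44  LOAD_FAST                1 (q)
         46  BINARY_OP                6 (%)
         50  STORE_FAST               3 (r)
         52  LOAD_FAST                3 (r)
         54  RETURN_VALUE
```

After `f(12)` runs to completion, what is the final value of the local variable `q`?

3

LOAD_CONST → push 4. Stack: [4]
LOAD_FAST a → push 12. Stack: [4, 12]
BINARY_OP & → 4 & 12 = 4. Stack: [4]
LOAD_FAST a → push 12. Stack: [4, 12]
LOAD_CONST → push 3. Stack: [4, 12, 3]
BINARY_OP >> → 12 >> 3 = 1. Stack: [4, 1]
BINARY_OP - → 4 - 1 = 3. Stack: [3]
STORE_FAST q → q=3. Stack: []
LOAD_CONST → push 3. Stack: [3]
STORE_FAST q → q=3. Stack: []
LOAD_FAST_LOAD_FAST a,q → push 12,3. Stack: [12, 3]
BINARY_OP + → 12 + 3 = 15. Stack: [15]
STORE_FAST s → s=15. Stack: []
LOAD_FAST a → push 12. Stack: [12]
LOAD_CONST → push 2. Stack: [12, 2]
BINARY_OP & → 12 & 2 = 0. Stack: [0]
LOAD_FAST q → push 3. Stack: [0, 3]
BINARY_OP % → 0 % 3 = 0. Stack: [0]
STORE_FAST r → r=0. Stack: []
LOAD_FAST r → push 0. Stack: [0]
RETURN_VALUE → return 0.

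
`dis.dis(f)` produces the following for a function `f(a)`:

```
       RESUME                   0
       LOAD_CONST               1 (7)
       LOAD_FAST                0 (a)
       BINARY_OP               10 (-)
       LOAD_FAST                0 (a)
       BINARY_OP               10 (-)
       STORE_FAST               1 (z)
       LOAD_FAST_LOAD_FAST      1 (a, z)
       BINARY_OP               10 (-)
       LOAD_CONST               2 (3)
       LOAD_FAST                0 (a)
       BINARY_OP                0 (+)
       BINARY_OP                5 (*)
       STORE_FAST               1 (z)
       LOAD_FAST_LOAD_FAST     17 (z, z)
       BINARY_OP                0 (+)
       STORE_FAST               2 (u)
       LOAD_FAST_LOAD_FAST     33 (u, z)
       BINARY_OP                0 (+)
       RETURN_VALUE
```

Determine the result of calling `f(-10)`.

LOAD_CONST → push 7. Stack: [7]
LOAD_FAST a → push -10. Stack: [7, -10]
BINARY_OP - → 7 - -10 = 17. Stack: [17]
LOAD_FAST a → push -10. Stack: [17, -10]
BINARY_OP - → 17 - -10 = 27. Stack: [27]
STORE_FAST z → z=27. Stack: []
LOAD_FAST_LOAD_FAST a,z → push -10,27. Stack: [-10, 27]
BINARY_OP - → -10 - 27 = -37. Stack: [-37]
LOAD_CONST → push 3. Stack: [-37, 3]
LOAD_FAST a → push -10. Stack: [-37, 3, -10]
BINARY_OP + → 3 + -10 = -7. Stack: [-37, -7]
BINARY_OP * → -37 * -7 = 259. Stack: [259]
STORE_FAST z → z=259. Stack: []
LOAD_FAST_LOAD_FAST z,z → push 259,259. Stack: [259, 259]
BINARY_OP + → 259 + 259 = 518. Stack: [518]
STORE_FAST u → u=518. Stack: []
LOAD_FAST_LOAD_FAST u,z → push 518,259. Stack: [518, 259]
BINARY_OP + → 518 + 259 = 777. Stack: [777]
RETURN_VALUE → return 777.

777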